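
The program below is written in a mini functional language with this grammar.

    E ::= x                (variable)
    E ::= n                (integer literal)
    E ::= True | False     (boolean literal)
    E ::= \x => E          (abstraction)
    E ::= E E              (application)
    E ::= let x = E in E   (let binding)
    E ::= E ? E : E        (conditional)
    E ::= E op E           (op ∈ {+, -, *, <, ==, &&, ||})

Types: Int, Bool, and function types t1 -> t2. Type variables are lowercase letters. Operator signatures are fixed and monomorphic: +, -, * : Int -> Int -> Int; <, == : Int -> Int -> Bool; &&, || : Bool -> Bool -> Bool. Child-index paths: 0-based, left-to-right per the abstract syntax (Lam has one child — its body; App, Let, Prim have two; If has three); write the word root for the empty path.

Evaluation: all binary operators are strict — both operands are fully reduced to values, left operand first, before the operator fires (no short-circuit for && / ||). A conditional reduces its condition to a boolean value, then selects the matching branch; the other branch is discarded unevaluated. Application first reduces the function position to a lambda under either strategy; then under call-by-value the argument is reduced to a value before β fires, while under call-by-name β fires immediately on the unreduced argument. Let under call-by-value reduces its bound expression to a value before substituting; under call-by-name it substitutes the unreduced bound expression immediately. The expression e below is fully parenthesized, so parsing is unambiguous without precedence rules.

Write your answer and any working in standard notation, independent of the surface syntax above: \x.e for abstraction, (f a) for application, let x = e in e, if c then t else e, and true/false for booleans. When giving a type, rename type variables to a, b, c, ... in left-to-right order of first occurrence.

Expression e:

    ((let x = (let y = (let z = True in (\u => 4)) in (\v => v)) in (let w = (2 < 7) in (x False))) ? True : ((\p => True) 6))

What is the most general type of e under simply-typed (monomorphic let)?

Answer: Bool

Working:
let z : Bool
\u._ : a -> Int
let y : a -> Int
v : b
\v._ : b -> b
let x : b -> b
  unify Int ~ Int
  unify Int ~ Int
let w : Bool
x : b -> b
  unify b -> b ~ Bool -> c
  unify b ~ Bool
  unify Bool ~ c
_ _ : Bool
  unify Bool ~ Bool
\p._ : d -> Bool
  unify d -> Bool ~ Int -> e
  unify d ~ Int
  unify Bool ~ e
_ _ : Bool
  unify Bool ~ Bool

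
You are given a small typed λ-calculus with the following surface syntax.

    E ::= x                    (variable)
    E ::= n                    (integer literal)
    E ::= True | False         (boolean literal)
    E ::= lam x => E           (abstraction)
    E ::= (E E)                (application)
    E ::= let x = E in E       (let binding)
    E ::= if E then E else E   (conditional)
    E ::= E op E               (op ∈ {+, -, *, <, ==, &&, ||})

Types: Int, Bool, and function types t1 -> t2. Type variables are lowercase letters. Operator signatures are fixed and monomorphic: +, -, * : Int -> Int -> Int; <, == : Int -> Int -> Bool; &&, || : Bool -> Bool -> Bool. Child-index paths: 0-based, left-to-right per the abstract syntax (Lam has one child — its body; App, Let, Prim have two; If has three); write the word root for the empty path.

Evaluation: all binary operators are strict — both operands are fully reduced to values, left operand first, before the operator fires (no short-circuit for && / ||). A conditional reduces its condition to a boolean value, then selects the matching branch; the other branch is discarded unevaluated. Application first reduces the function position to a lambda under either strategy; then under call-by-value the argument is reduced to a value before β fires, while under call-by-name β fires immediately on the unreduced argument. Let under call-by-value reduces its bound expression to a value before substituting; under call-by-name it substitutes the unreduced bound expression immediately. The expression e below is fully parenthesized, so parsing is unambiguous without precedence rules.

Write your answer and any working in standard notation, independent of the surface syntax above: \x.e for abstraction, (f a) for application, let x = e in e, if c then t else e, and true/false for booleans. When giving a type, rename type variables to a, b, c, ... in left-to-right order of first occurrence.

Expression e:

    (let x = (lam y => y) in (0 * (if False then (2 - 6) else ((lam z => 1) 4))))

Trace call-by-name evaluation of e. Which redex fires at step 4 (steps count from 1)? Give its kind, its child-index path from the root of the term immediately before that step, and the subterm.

Working:
step 0: (let x = (\y.y) in (0 * (if false then (2 - 6) else ((\z.1) 4))))
step 1: [let@root] (0 * (if false then (2 - 6) else ((\z.1) 4)))
step 2: [if@1] (0 * ((\z.1) 4))
step 3: [beta@1] (0 * 1)
step 4: [delta@root] 0

Answer: delta at root : (0 * 1)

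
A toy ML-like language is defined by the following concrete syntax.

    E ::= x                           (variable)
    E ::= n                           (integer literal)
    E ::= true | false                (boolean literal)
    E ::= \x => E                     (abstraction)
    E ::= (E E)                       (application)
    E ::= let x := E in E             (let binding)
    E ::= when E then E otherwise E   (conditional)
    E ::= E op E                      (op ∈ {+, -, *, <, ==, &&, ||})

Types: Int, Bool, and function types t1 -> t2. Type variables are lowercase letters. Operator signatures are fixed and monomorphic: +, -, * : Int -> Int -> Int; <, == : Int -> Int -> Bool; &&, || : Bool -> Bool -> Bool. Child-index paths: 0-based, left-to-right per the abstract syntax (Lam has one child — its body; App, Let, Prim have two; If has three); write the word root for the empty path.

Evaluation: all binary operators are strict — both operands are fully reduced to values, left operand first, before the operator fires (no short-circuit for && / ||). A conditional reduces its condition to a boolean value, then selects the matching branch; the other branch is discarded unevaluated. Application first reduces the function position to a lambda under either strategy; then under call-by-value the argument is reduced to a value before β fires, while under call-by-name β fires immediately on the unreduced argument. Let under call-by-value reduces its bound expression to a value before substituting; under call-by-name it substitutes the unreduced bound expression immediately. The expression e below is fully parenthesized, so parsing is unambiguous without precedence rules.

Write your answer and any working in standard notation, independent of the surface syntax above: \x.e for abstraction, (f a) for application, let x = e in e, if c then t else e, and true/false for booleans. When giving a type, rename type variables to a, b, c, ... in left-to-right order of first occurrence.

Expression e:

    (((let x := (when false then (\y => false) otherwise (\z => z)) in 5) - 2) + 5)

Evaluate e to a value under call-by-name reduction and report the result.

Answer: 8

Working:
step 0: (((let x = (if false then (\y.false) else (\z.z)) in 5) - 2) + 5)
step 1: [let@0.0] ((5 - 2) + 5)
step 2: [delta@0] (3 + 5)
step 3: [delta@root] 8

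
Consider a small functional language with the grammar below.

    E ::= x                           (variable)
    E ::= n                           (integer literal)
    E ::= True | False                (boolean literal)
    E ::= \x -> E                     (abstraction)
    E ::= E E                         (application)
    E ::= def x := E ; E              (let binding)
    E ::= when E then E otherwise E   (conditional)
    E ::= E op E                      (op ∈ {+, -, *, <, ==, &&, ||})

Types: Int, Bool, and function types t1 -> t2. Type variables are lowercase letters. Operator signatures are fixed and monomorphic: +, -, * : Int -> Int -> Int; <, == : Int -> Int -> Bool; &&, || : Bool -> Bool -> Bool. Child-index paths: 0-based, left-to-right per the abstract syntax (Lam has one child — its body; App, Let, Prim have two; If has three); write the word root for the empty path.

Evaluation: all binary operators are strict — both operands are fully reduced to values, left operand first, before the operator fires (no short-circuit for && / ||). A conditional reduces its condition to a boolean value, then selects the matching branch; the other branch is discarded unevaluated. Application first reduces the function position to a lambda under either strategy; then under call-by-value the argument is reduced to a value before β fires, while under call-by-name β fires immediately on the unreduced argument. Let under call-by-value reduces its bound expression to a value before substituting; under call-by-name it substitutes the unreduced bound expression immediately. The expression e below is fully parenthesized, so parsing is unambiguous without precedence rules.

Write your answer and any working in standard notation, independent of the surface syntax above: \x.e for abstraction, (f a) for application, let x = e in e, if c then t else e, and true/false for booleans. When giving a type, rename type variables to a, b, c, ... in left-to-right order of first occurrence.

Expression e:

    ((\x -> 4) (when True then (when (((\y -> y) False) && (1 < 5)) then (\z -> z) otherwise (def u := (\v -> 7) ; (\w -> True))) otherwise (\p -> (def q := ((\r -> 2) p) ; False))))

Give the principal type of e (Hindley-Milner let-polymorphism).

Answer: Int

Derivation:
\x._ : a -> Int
  unify Bool ~ Bool
y : b
\y._ : b -> b
  unify b -> b ~ Bool -> c
  unify b ~ Bool
  unify Bool ~ c
_ _ : Bool
  unify Bool ~ Bool
  unify Int ~ Int
  unify Int ~ Int
  unify Bool ~ Bool
  unify Bool ~ Bool
z : d
\z._ : d -> d
\v._ : e -> Int
let u : forall. e -> Int
\w._ : f -> Bool
  unify d -> d ~ f -> Bool
  unify d ~ f
  unify f ~ Bool
\r._ : h -> Int
p : g
  unify h -> Int ~ g -> i
  unify h ~ g
  unify Int ~ i
_ _ : Int
let q : Int
\p._ : g -> Bool
  unify Bool -> Bool ~ g -> Bool
  unify Bool ~ g
  unify Bool ~ Bool
  unify a -> Int ~ (Bool -> Bool) -> j
  unify a ~ Bool -> Bool
  unify Int ~ j
_ _ : Int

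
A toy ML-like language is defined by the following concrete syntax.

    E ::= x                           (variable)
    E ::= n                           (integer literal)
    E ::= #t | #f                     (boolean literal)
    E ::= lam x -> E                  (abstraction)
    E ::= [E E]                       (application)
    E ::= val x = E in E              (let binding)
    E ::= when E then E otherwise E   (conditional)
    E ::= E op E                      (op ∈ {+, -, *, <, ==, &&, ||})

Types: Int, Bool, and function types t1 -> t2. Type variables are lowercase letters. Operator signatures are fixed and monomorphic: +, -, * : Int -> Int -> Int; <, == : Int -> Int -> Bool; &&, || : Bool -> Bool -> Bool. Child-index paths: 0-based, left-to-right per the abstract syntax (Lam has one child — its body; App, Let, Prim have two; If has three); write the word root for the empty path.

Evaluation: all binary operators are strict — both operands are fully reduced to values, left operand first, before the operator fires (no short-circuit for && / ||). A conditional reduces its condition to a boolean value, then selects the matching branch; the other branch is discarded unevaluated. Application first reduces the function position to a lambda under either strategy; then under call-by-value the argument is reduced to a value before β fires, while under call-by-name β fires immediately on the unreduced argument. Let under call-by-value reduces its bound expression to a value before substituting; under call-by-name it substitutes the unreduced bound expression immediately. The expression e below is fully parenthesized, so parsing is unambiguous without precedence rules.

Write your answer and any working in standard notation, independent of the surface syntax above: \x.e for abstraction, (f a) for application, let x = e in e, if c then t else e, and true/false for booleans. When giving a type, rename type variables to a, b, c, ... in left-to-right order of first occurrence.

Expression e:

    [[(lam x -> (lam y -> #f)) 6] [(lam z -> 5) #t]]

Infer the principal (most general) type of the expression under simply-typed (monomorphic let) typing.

Answer: Bool

Derivation:
\y._ : b -> Bool
\x._ : a -> b -> Bool
  unify a -> b -> Bool ~ Int -> c
  unify a ~ Int
  unify b -> Bool ~ c
_ _ : b -> Bool
\z._ : d -> Int
  unify d -> Int ~ Bool -> e
  unify d ~ Bool
  unify Int ~ e
_ _ : Int
  unify b -> Bool ~ Int -> f
  unify b ~ Int
  unify Bool ~ f
_ _ : Bool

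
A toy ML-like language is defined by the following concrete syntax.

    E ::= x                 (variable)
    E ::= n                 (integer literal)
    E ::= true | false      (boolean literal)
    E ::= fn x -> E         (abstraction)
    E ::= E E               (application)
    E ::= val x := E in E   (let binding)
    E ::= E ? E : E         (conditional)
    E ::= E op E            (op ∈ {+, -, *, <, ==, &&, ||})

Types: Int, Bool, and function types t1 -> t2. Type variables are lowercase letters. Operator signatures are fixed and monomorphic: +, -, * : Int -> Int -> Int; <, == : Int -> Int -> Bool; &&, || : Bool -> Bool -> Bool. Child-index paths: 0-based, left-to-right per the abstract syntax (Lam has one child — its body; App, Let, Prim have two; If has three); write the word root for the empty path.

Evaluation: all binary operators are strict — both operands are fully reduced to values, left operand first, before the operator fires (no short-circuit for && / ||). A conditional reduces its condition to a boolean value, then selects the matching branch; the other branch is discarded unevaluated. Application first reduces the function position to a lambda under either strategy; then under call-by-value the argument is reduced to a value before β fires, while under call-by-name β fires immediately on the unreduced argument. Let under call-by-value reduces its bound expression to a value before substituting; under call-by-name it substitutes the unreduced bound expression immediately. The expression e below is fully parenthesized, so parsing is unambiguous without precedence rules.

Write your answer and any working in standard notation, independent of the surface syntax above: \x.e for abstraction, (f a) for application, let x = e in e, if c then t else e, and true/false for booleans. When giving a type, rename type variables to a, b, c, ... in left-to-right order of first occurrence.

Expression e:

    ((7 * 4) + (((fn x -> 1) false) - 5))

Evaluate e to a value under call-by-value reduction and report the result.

Answer: 24

Working:
step 0: ((7 * 4) + (((\x.1) false) - 5))
step 1: [delta@0] (28 + (((\x.1) false) - 5))
step 2: [beta@1.0] (28 + (1 - 5))
step 3: [delta@1] (28 + -4)
step 4: [delta@root] 24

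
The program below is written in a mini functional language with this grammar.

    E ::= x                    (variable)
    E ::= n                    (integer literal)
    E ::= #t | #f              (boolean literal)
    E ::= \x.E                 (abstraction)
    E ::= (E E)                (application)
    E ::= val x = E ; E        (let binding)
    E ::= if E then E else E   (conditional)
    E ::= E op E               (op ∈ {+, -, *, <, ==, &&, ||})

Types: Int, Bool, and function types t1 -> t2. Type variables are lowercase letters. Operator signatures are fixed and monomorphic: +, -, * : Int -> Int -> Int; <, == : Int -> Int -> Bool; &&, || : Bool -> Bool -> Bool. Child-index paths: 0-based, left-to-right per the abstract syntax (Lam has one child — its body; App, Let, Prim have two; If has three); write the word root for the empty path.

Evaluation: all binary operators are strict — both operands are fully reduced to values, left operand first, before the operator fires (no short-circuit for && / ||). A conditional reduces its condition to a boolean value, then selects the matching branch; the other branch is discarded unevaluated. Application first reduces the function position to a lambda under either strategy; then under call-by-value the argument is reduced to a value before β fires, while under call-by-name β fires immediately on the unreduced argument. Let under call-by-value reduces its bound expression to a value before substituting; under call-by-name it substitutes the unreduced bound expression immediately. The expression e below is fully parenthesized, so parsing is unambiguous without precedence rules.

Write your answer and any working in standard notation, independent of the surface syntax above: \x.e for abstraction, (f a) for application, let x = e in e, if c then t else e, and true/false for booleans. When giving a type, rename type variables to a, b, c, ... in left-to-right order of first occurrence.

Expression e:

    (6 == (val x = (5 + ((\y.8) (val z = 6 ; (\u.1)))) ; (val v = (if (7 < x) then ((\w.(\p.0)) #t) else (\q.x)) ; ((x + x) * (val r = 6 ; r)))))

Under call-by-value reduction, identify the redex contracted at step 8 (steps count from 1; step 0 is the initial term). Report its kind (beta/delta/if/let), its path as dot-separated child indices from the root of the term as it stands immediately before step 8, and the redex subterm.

Answer: let at 1 : (let v = (\p.0) in ((13 + 13) * (let r = 6 in r)))

Trace:
step 0: (6 == (let x = (5 + ((\y.8) (let z = 6 in (\u.1)))) in (let v = (if (7 < x) then ((\w.(\p.0)) true) else (\q.x)) in ((x + x) * (let r = 6 in r)))))
step 1: [let@1.0.1.1] (6 == (let x = (5 + ((\y.8) (\u.1))) in (let v = (if (7 < x) then ((\w.(\p.0)) true) else (\q.x)) in ((x + x) * (let r = 6 in r)))))
step 2: [beta@1.0.1] (6 == (let x = (5 + 8) in (let v = (if (7 < x) then ((\w.(\p.0)) true) else (\q.x)) in ((x + x) * (let r = 6 in r)))))
step 3: [delta@1.0] (6 == (let x = 13 in (let v = (if (7 < x) then ((\w.(\p.0)) true) else (\q.x)) in ((x + x) * (let r = 6 in r)))))
step 4: [let@1] (6 == (let v = (if (7 < 13) then ((\w.(\p.0)) true) else (\q.13)) in ((13 + 13) * (let r = 6 in r))))
step 5: [delta@1.0.0] (6 == (let v = (if true then ((\w.(\p.0)) true) else (\q.13)) in ((13 + 13) * (let r = 6 in r))))
step 6: [if@1.0] (6 == (let v = ((\w.(\p.0)) true) in ((13 + 13) * (let r = 6 in r))))
step 7: [beta@1.0] (6 == (let v = (\p.0) in ((13 + 13) * (let r = 6 in r))))
step 8: [let@1] (6 == ((13 + 13) * (let r = 6 in r)))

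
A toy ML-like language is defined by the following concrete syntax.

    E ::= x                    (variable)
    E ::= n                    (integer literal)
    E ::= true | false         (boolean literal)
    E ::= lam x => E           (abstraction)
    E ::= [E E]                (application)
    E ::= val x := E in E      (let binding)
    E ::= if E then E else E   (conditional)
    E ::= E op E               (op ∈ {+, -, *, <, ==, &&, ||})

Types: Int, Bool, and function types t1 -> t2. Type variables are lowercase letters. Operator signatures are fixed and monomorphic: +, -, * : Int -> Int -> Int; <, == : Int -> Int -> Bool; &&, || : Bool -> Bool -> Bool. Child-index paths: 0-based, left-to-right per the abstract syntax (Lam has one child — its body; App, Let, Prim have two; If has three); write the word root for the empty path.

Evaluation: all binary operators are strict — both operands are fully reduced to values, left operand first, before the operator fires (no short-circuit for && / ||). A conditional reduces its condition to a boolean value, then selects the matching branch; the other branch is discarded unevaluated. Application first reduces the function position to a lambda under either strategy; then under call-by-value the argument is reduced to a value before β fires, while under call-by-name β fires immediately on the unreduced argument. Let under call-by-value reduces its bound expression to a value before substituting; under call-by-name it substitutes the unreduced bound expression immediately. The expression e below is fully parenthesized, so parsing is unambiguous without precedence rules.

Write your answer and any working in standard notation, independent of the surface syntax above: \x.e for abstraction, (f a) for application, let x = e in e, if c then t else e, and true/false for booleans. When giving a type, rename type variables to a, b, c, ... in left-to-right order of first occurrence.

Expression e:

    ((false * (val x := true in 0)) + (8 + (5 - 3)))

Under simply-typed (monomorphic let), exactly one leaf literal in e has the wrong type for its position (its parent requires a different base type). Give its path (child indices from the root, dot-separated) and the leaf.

Answer: 0.0 : false

Trace:
  unify Bool ~ Int
  FAIL: mismatch Bool ~ Int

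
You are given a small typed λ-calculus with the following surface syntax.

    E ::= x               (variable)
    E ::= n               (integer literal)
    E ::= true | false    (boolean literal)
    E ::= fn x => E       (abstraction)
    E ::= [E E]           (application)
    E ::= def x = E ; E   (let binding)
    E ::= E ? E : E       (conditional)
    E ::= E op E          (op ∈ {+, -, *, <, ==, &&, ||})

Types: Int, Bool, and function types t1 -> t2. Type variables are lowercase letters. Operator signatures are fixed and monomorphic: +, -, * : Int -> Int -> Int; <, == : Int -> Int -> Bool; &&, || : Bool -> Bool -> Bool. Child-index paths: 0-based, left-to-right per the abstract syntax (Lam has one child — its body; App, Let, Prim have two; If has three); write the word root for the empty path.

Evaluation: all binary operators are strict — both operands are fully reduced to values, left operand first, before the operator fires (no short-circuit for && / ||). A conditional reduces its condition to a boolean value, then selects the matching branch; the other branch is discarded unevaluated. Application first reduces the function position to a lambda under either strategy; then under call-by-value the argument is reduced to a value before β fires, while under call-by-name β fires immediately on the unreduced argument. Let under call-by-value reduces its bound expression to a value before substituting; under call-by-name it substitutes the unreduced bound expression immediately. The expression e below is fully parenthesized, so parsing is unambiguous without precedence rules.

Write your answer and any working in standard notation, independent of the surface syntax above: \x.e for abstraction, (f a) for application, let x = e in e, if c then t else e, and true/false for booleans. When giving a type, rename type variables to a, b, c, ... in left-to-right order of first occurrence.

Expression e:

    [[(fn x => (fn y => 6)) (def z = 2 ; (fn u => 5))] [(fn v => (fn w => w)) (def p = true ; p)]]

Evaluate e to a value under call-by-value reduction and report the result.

Answer: 6

Working:
step 0: (((\x.(\y.6)) (let z = 2 in (\u.5))) ((\v.(\w.w)) (let p = true in p)))
step 1: [let@0.1] (((\x.(\y.6)) (\u.5)) ((\v.(\w.w)) (let p = true in p)))
step 2: [beta@0] ((\y.6) ((\v.(\w.w)) (let p = true in p)))
step 3: [let@1.1] ((\y.6) ((\v.(\w.w)) true))
step 4: [beta@1] ((\y.6) (\w.w))
step 5: [beta@root] 6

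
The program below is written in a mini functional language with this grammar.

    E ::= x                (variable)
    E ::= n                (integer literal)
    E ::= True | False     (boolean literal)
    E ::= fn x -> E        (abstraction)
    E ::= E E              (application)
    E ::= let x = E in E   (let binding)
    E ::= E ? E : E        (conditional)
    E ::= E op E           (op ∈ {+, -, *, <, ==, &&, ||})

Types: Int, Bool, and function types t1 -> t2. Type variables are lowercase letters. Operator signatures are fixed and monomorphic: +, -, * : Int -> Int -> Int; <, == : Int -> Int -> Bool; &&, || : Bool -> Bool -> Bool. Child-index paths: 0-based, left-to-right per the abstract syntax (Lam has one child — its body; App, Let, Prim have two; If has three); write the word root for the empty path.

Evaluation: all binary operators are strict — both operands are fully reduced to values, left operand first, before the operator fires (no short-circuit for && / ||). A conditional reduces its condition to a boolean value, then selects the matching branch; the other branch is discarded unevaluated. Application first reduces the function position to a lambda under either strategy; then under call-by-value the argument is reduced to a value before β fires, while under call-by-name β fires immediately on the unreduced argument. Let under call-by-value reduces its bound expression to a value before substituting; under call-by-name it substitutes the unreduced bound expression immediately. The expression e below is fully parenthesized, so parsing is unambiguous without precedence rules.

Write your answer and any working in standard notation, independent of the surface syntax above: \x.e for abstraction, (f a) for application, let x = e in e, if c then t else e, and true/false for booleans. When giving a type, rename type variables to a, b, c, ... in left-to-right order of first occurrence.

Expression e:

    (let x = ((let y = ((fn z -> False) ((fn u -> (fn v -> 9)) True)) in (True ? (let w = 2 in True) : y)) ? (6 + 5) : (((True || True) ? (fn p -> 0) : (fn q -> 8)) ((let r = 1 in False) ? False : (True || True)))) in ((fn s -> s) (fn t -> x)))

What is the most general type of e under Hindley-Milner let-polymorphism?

Answer: a -> Int

Derivation:
\z._ : a -> Bool
\v._ : c -> Int
\u._ : b -> c -> Int
  unify b -> c -> Int ~ Bool -> d
  unify b ~ Bool
  unify c -> Int ~ d
_ _ : c -> Int
  unify a -> Bool ~ (c -> Int) -> e
  unify a ~ c -> Int
  unify Bool ~ e
_ _ : Bool
let y : Bool
  unify Bool ~ Bool
let w : Int
y : Bool
  unify Bool ~ Bool
  unify Bool ~ Bool
  unify Int ~ Int
  unify Int ~ Int
  unify Bool ~ Bool
  unify Bool ~ Bool
  unify Bool ~ Bool
\p._ : f -> Int
\q._ : g -> Int
  unify f -> Int ~ g -> Int
  unify f ~ g
  unify Int ~ Int
let r : Int
  unify Bool ~ Bool
  unify Bool ~ Bool
  unify Bool ~ Bool
  unify Bool ~ Bool
  unify g -> Int ~ Bool -> h
  unify g ~ Bool
  unify Int ~ h
_ _ : Int
  unify Int ~ Int
let x : Int
s : i
\s._ : i -> i
x : Int
\t._ : j -> Int
  unify i -> i ~ (j -> Int) -> k
  unify i ~ j -> Int
  unify j -> Int ~ k
_ _ : j -> Int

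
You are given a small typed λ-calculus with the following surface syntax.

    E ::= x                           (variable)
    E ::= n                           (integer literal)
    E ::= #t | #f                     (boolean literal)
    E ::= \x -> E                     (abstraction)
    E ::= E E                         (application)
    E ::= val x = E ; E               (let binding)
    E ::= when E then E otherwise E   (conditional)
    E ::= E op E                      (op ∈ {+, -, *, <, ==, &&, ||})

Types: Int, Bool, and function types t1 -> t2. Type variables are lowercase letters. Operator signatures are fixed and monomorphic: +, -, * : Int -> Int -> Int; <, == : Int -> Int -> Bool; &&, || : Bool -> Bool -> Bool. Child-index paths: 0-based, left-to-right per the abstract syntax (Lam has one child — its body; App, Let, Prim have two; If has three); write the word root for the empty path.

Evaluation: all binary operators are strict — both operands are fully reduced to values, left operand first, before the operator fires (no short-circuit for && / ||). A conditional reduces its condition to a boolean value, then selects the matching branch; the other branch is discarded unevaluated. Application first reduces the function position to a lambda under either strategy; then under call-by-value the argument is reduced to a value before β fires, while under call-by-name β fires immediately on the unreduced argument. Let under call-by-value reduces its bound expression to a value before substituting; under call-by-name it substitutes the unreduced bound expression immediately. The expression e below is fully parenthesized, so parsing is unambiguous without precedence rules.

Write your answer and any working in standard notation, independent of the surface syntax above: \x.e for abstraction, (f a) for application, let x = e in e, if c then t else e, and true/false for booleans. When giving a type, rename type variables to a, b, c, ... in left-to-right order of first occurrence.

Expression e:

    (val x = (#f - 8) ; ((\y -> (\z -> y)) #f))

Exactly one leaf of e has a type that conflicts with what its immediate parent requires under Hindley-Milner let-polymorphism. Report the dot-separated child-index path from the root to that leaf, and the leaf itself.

Answer: 0.0 : false

Derivation:
  unify Bool ~ Int
  FAIL: mismatch Bool ~ Int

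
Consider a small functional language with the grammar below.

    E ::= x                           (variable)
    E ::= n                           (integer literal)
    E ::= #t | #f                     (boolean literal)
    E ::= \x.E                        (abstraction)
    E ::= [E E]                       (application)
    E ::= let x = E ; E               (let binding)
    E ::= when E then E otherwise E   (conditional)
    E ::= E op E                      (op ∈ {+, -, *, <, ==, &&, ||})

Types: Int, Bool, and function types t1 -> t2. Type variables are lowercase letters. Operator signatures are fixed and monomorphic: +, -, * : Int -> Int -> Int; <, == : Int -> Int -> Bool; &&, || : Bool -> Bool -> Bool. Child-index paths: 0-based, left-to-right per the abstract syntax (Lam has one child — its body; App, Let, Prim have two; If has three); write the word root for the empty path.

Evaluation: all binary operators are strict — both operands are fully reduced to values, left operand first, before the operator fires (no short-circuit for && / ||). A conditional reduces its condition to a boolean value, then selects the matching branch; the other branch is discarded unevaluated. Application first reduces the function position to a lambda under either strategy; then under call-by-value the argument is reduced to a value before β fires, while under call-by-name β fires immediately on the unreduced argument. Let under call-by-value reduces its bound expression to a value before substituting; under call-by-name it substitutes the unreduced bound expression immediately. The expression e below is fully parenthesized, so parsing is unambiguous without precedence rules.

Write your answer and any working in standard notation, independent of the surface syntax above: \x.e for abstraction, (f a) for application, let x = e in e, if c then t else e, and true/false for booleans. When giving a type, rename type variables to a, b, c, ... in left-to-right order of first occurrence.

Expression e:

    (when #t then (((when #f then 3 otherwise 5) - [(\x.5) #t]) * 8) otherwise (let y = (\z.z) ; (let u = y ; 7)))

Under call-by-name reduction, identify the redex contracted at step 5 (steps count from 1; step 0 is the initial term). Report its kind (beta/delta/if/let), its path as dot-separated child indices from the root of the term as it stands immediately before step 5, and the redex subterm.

Answer: delta at root : (0 * 8)

Derivation:
step 0: (if true then (((if false then 3 else 5) - ((\x.5) true)) * 8) else (let y = (\z.z) in (let u = y in 7)))
step 1: [if@root] (((if false then 3 else 5) - ((\x.5) true)) * 8)
step 2: [if@0.0] ((5 - ((\x.5) true)) * 8)
step 3: [beta@0.1] ((5 - 5) * 8)
step 4: [delta@0] (0 * 8)
step 5: [delta@root] 0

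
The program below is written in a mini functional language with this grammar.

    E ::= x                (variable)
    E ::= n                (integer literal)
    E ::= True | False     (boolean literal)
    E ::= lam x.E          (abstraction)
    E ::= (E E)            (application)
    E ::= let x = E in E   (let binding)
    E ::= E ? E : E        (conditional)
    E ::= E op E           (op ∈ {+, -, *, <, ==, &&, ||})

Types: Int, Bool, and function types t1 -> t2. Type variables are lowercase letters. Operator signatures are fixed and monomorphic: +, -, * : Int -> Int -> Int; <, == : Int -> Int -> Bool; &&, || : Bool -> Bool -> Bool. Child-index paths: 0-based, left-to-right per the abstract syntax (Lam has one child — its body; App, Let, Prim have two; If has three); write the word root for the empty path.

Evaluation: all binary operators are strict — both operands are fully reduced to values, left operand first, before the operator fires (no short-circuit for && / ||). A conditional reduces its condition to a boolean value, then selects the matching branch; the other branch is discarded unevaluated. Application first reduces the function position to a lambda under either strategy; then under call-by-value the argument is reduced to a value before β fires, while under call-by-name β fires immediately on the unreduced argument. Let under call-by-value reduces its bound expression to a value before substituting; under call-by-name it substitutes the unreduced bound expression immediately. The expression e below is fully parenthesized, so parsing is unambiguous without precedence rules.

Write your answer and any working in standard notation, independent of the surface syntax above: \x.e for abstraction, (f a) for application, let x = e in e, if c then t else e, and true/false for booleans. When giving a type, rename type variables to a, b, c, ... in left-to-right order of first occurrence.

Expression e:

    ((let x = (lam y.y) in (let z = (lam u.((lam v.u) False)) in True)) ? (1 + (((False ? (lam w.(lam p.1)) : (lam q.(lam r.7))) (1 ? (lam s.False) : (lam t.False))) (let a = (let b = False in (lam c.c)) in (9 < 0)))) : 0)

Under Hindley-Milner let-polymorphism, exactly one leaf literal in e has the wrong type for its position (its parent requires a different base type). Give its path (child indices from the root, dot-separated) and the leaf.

Working:
y : a
\y._ : a -> a
let x : forall. a -> a
u : b
\v._ : c -> b
  unify c -> b ~ Bool -> d
  unify c ~ Bool
  unify b ~ d
_ _ : d
\u._ : d -> d
let z : forall. d -> d
  unify Bool ~ Bool
  unify Int ~ Int
  unify Bool ~ Bool
\p._ : f -> Int
\w._ : e -> f -> Int
\r._ : h -> Int
\q._ : g -> h -> Int
  unify e -> f -> Int ~ g -> h -> Int
  unify e ~ g
  unify f -> Int ~ h -> Int
  unify f ~ h
  unify Int ~ Int
  unify Int ~ Bool
  FAIL: mismatch Int ~ Bool

Answer: 1.1.0.1.0 : 1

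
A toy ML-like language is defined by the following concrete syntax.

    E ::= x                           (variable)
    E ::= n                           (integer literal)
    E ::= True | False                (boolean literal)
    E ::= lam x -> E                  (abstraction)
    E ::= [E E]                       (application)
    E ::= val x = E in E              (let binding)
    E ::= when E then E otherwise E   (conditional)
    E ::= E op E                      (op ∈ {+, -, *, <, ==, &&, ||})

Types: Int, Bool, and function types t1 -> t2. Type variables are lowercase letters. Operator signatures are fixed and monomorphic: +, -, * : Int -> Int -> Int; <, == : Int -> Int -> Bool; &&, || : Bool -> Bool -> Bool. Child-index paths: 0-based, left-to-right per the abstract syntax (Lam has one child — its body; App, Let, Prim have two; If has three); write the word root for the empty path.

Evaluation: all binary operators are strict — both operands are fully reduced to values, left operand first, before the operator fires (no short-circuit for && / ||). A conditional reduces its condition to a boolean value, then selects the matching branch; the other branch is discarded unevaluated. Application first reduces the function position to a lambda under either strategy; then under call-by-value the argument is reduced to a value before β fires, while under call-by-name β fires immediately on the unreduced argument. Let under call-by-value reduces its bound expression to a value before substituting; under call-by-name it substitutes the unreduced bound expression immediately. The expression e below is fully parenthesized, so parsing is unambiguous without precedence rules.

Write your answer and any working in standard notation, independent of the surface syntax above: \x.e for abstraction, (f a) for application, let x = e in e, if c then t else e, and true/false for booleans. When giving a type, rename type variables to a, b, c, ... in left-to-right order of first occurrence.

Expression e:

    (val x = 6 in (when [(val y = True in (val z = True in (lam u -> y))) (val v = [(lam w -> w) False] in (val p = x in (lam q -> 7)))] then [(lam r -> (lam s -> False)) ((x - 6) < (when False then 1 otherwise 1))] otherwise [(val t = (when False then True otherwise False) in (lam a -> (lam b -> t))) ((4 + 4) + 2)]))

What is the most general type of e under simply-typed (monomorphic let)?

Answer: a -> Bool

Trace:
let x : Int
let y : Bool
let z : Bool
y : Bool
\u._ : a -> Bool
w : b
\w._ : b -> b
  unify b -> b ~ Bool -> c
  unify b ~ Bool
  unify Bool ~ c
_ _ : Bool
let v : Bool
x : Int
let p : Int
\q._ : d -> Int
  unify a -> Bool ~ (d -> Int) -> e
  unify a ~ d -> Int
  unify Bool ~ e
_ _ : Bool
  unify Bool ~ Bool
\s._ : g -> Bool
\r._ : f -> g -> Bool
x : Int
  unify Int ~ Int
  unify Int ~ Int
  unify Int ~ Int
  unify Bool ~ Bool
  unify Int ~ Int
  unify Int ~ Int
  unify f -> g -> Bool ~ Bool -> h
  unify f ~ Bool
  unify g -> Bool ~ h
_ _ : g -> Bool
  unify Bool ~ Bool
  unify Bool ~ Bool
let t : Bool
t : Bool
\b._ : j -> Bool
\a._ : i -> j -> Bool
  unify Int ~ Int
  unify Int ~ Int
  unify Int ~ Int
  unify Int ~ Int
  unify i -> j -> Bool ~ Int -> k
  unify i ~ Int
  unify j -> Bool ~ k
_ _ : j -> Bool
  unify g -> Bool ~ j -> Bool
  unify g ~ j
  unify Bool ~ Bool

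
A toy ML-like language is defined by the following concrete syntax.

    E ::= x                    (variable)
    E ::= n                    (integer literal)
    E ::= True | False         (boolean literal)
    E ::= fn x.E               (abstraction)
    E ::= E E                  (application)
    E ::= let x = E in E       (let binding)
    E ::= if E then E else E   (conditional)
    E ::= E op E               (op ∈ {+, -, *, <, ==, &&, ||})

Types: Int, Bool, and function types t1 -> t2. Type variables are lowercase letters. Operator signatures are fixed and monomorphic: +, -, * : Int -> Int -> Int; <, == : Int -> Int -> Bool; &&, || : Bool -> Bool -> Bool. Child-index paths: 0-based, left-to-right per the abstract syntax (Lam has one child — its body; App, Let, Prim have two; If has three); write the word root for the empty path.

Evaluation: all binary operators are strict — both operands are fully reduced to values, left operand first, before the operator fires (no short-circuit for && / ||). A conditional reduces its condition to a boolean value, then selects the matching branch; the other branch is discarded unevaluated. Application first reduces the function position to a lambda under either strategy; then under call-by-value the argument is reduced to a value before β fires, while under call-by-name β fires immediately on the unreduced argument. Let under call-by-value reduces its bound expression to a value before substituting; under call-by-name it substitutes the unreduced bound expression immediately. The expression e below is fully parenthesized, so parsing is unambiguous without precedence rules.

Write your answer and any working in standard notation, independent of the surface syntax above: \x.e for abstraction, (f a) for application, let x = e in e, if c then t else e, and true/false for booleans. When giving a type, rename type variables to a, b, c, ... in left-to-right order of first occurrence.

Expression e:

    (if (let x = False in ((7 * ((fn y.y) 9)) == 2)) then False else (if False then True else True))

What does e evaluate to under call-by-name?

Trace:
step 0: (if (let x = false in ((7 * ((\y.y) 9)) == 2)) then false else (if false then true else true))
step 1: [let@0] (if ((7 * ((\y.y) 9)) == 2) then false else (if false then true else true))
step 2: [beta@0.0.1] (if ((7 * 9) == 2) then false else (if false then true else true))
step 3: [delta@0.0] (if (63 == 2) then false else (if false then true else true))
step 4: [delta@0] (if false then false else (if false then true else true))
step 5: [if@root] (if false then true else true)
step 6: [if@root] true

Answer: true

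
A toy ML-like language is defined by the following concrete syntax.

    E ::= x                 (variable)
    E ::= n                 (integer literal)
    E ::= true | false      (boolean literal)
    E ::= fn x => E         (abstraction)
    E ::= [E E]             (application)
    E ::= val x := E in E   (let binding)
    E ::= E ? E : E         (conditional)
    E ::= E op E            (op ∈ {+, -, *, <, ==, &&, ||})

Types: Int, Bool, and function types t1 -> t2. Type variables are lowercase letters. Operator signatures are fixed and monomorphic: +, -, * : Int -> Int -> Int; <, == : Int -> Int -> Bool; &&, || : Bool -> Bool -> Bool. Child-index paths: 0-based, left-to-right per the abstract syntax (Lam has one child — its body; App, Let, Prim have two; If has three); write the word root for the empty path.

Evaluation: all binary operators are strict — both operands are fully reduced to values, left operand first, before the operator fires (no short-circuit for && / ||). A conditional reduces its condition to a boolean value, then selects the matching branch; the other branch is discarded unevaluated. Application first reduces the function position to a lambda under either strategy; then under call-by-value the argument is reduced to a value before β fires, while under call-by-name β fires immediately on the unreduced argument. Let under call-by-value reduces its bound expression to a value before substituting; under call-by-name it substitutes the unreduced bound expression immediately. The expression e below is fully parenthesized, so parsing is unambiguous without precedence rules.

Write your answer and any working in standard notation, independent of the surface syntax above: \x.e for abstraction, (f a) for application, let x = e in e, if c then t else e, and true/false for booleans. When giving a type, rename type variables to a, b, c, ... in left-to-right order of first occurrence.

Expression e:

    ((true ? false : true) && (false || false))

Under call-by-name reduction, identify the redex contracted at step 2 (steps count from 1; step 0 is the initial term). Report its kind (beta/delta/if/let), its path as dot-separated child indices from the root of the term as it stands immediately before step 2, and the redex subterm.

Trace:
step 0: ((if true then false else true) && (false || false))
step 1: [if@0] (false && (false || false))
step 2: [delta@1] (false && false)

Answer: delta at 1 : (false || false)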